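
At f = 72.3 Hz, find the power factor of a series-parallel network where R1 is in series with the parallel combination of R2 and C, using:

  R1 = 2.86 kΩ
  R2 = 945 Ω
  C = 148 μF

Step 1 — Angular frequency: ω = 2π·f = 2π·72.3 = 454.3 rad/s.
Step 2 — Component impedances:
  R1: Z = R = 2860 Ω
  R2: Z = R = 945 Ω
  C: Z = 1/(jωC) = -j/(ω·C) = 0 - j14.87 Ω
Step 3 — Parallel branch: R2 || C = 1/(1/R2 + 1/C) = 0.234 - j14.87 Ω.
Step 4 — Series with R1: Z_total = R1 + (R2 || C) = 2860 - j14.87 Ω = 2860∠-0.3° Ω.
Step 5 — Power factor: PF = cos(φ) = Re(Z)/|Z| = 2860/2860 = 1.
Step 6 — Type: Im(Z) = -14.87 ⇒ leading (phase φ = -0.3°).

PF = 1 (leading, φ = -0.3°)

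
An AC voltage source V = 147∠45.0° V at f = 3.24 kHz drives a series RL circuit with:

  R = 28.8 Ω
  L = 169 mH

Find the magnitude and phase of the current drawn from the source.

Step 1 — Angular frequency: ω = 2π·f = 2π·3240 = 2.036e+04 rad/s.
Step 2 — Component impedances:
  R: Z = R = 28.8 Ω
  L: Z = jωL = j·2.036e+04·0.169 = 0 + j3440 Ω
Step 3 — Series combination: Z_total = R + L = 28.8 + j3440 Ω = 3441∠89.5° Ω.
Step 4 — Source phasor: V = 147∠45.0° V = 103.9 + j103.9 V.
Step 5 — Ohm's law: I = V / Z_total = (103.9 + j103.9) / (28.8 + j3440) = 0.03046 - j0.02996 A.
Step 6 — Convert to polar: |I| = 0.04273 A, ∠I = -44.5°.

I = 0.04273∠-44.5° A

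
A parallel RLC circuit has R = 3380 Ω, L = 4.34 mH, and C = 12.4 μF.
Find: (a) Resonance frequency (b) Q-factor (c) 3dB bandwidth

Step 1 — Resonance: ω₀ = 1/√(LC) = 1/√(0.00434·1.24e-05) = 4311 rad/s.
Step 2 — f₀ = ω₀/(2π) = 686.1 Hz.
Step 3 — Parallel Q: Q = R/(ω₀L) = 3380/(4311·0.00434) = 180.7.
Step 4 — Bandwidth: Δω = ω₀/Q = 23.86 rad/s; BW = Δω/(2π) = 3.797 Hz.

(a) f₀ = 686.1 Hz  (b) Q = 180.7  (c) BW = 3.797 Hz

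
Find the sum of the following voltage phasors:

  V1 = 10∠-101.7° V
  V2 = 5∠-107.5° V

Step 1 — Convert each phasor to rectangular form:
  V1 = 10·(cos(-101.7°) + j·sin(-101.7°)) = -2.028 - j9.792 V
  V2 = 5·(cos(-107.5°) + j·sin(-107.5°)) = -1.504 - j4.769 V
Step 2 — Sum components: V_total = -3.531 - j14.56 V.
Step 3 — Convert to polar: |V_total| = 14.98 V, ∠V_total = -103.6°.

V_total = 14.98∠-103.6° V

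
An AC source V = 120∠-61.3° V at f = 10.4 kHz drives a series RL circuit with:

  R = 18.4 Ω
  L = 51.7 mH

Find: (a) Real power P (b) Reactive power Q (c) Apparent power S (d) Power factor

Step 1 — Angular frequency: ω = 2π·f = 2π·1.04e+04 = 6.535e+04 rad/s.
Step 2 — Component impedances:
  R: Z = R = 18.4 Ω
  L: Z = jωL = j·6.535e+04·0.0517 = 0 + j3378 Ω
Step 3 — Series combination: Z_total = R + L = 18.4 + j3378 Ω = 3378∠89.7° Ω.
Step 4 — Source phasor: V = 120∠-61.3° V = 57.63 - j105.3 V.
Step 5 — Current: I = V / Z = -0.03106 - j0.01723 A = 0.03552∠-151.0° A.
Step 6 — Complex power: S = V·I* = 0.02321 + j4.262 VA.
Step 7 — Real power: P = Re(S) = 0.02321 W.
Step 8 — Reactive power: Q = Im(S) = 4.262 VAR.
Step 9 — Apparent power: |S| = 4.262 VA.
Step 10 — Power factor: PF = P/|S| = 0.005446 (lagging).

(a) P = 0.02321 W  (b) Q = 4.262 VAR  (c) S = 4.262 VA  (d) PF = 0.005446 (lagging)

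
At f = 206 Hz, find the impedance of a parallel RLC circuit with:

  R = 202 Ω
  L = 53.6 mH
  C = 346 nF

Step 1 — Angular frequency: ω = 2π·f = 2π·206 = 1294 rad/s.
Step 2 — Component impedances:
  R: Z = R = 202 Ω
  L: Z = jωL = j·1294·0.0536 = 0 + j69.38 Ω
  C: Z = 1/(jωC) = -j/(ω·C) = 0 - j2233 Ω
Step 3 — Parallel combination: 1/Z_total = 1/R + 1/L + 1/C; Z_total = 22.55 + j63.61 Ω = 67.49∠70.5° Ω.

Z = 22.55 + j63.61 Ω = 67.49∠70.5° Ω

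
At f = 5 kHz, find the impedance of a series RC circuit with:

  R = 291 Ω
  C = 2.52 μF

Step 1 — Angular frequency: ω = 2π·f = 2π·5000 = 3.142e+04 rad/s.
Step 2 — Component impedances:
  R: Z = R = 291 Ω
  C: Z = 1/(jωC) = -j/(ω·C) = 0 - j12.63 Ω
Step 3 — Series combination: Z_total = R + C = 291 - j12.63 Ω = 291.3∠-2.5° Ω.

Z = 291 - j12.63 Ω = 291.3∠-2.5° Ω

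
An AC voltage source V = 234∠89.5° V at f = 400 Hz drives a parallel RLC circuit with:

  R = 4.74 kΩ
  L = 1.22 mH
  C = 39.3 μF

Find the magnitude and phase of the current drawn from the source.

Step 1 — Angular frequency: ω = 2π·f = 2π·400 = 2513 rad/s.
Step 2 — Component impedances:
  R: Z = R = 4740 Ω
  L: Z = jωL = j·2513·0.00122 = 0 + j3.066 Ω
  C: Z = 1/(jωC) = -j/(ω·C) = 0 - j10.12 Ω
Step 3 — Parallel combination: 1/Z_total = 1/R + 1/L + 1/C; Z_total = 0.004081 + j4.398 Ω = 4.398∠89.9° Ω.
Step 4 — Source phasor: V = 234∠89.5° V = 2.042 + j234 V.
Step 5 — Ohm's law: I = V / Z_total = (2.042 + j234) / (0.004081 + j4.398) = 53.2 - j0.4149 A.
Step 6 — Convert to polar: |I| = 53.2 A, ∠I = -0.4°.

I = 53.2∠-0.4° A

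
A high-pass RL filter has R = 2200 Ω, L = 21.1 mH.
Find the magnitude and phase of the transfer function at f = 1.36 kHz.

Step 1 — Angular frequency: ω = 2π·1360 = 8545 rad/s.
Step 2 — Transfer function: H(jω) = jωL/(R + jωL).
Step 3 — Numerator jωL = j·180.3; denominator R + jωL = 2200 + j180.3.
Step 4 — H = 0.006672 + j0.08141.
Step 5 — Magnitude: |H| = 0.08168 (-21.8 dB); phase: φ = 85.3°.

|H| = 0.08168 (-21.8 dB), φ = 85.3°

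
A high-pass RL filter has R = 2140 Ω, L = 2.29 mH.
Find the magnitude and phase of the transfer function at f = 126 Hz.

Step 1 — Angular frequency: ω = 2π·126 = 791.7 rad/s.
Step 2 — Transfer function: H(jω) = jωL/(R + jωL).
Step 3 — Numerator jωL = j·1.813; denominator R + jωL = 2140 + j1.813.
Step 4 — H = 7.177e-07 + j0.0008472.
Step 5 — Magnitude: |H| = 0.0008472 (-61.4 dB); phase: φ = 90.0°.

|H| = 0.0008472 (-61.4 dB), φ = 90.0°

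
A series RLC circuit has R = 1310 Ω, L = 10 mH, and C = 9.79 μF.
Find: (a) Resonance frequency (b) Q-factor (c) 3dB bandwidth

Step 1 — Resonance: ω₀ = 1/√(LC) = 1/√(0.01·9.79e-06) = 3196 rad/s.
Step 2 — f₀ = ω₀/(2π) = 508.7 Hz.
Step 3 — Series Q: Q = ω₀L/R = 3196·0.01/1310 = 0.0244.
Step 4 — Bandwidth: Δω = ω₀/Q = 1.31e+05 rad/s; BW = Δω/(2π) = 2.085e+04 Hz.

(a) f₀ = 508.7 Hz  (b) Q = 0.0244  (c) BW = 2.085e+04 Hz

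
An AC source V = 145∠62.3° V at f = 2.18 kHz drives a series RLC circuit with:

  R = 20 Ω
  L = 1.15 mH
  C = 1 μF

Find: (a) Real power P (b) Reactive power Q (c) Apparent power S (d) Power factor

Step 1 — Angular frequency: ω = 2π·f = 2π·2180 = 1.37e+04 rad/s.
Step 2 — Component impedances:
  R: Z = R = 20 Ω
  L: Z = jωL = j·1.37e+04·0.00115 = 0 + j15.75 Ω
  C: Z = 1/(jωC) = -j/(ω·C) = 0 - j73.01 Ω
Step 3 — Series combination: Z_total = R + L + C = 20 - j57.25 Ω = 60.65∠-70.7° Ω.
Step 4 — Source phasor: V = 145∠62.3° V = 67.4 + j128.4 V.
Step 5 — Current: I = V / Z = -1.632 + j1.747 A = 2.391∠133.0° A.
Step 6 — Complex power: S = V·I* = 114.3 - j327.3 VA.
Step 7 — Real power: P = Re(S) = 114.3 W.
Step 8 — Reactive power: Q = Im(S) = -327.3 VAR.
Step 9 — Apparent power: |S| = 346.7 VA.
Step 10 — Power factor: PF = P/|S| = 0.3298 (leading).

(a) P = 114.3 W  (b) Q = -327.3 VAR  (c) S = 346.7 VA  (d) PF = 0.3298 (leading)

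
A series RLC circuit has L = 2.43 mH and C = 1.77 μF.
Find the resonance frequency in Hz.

Step 1 — Resonance condition Im(Z)=0 gives ω₀ = 1/√(LC).
Step 2 — ω₀ = 1/√(0.00243·1.77e-06) = 1.525e+04 rad/s.
Step 3 — f₀ = ω₀/(2π) = 2427 Hz.

f₀ = 2427 Hz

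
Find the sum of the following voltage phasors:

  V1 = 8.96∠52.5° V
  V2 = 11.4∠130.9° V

Step 1 — Convert each phasor to rectangular form:
  V1 = 8.96·(cos(52.5°) + j·sin(52.5°)) = 5.455 + j7.108 V
  V2 = 11.4·(cos(130.9°) + j·sin(130.9°)) = -7.464 + j8.617 V
Step 2 — Sum components: V_total = -2.01 + j15.73 V.
Step 3 — Convert to polar: |V_total| = 15.85 V, ∠V_total = 97.3°.

V_total = 15.85∠97.3° V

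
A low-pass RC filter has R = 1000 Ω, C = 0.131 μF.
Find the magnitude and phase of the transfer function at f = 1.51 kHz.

Step 1 — Angular frequency: ω = 2π·1510 = 9488 rad/s.
Step 2 — Transfer function: H(jω) = 1/(1 + jωRC).
Step 3 — Denominator: 1 + jωRC = 1 + j·9488·1000·1.31e-07 = 1 + j1.243.
Step 4 — H = 0.393 - j0.4884.
Step 5 — Magnitude: |H| = 0.6269 (-4.1 dB); phase: φ = -51.2°.

|H| = 0.6269 (-4.1 dB), φ = -51.2°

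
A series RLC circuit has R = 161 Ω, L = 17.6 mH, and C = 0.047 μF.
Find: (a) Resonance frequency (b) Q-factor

Step 1 — Resonance condition Im(Z)=0 gives ω₀ = 1/√(LC).
Step 2 — ω₀ = 1/√(0.0176·4.7e-08) = 3.477e+04 rad/s.
Step 3 — f₀ = ω₀/(2π) = 5534 Hz.
Step 4 — Series Q: Q = ω₀L/R = 3.477e+04·0.0176/161 = 3.801.

(a) f₀ = 5534 Hz  (b) Q = 3.801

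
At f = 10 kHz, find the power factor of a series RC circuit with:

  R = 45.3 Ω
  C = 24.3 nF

Step 1 — Angular frequency: ω = 2π·f = 2π·1e+04 = 6.283e+04 rad/s.
Step 2 — Component impedances:
  R: Z = R = 45.3 Ω
  C: Z = 1/(jωC) = -j/(ω·C) = 0 - j655 Ω
Step 3 — Series combination: Z_total = R + C = 45.3 - j655 Ω = 656.5∠-86.0° Ω.
Step 4 — Power factor: PF = cos(φ) = Re(Z)/|Z| = 45.3/656.5 = 0.069.
Step 5 — Type: Im(Z) = -655 ⇒ leading (phase φ = -86.0°).

PF = 0.069 (leading, φ = -86.0°)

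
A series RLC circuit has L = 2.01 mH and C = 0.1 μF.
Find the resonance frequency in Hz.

Step 1 — Resonance condition Im(Z)=0 gives ω₀ = 1/√(LC).
Step 2 — ω₀ = 1/√(0.00201·1e-07) = 7.053e+04 rad/s.
Step 3 — f₀ = ω₀/(2π) = 1.123e+04 Hz.

f₀ = 1.123e+04 Hz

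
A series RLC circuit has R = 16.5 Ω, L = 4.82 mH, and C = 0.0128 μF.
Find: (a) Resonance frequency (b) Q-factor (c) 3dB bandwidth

Step 1 — Resonance: ω₀ = 1/√(LC) = 1/√(0.00482·1.28e-08) = 1.273e+05 rad/s.
Step 2 — f₀ = ω₀/(2π) = 2.026e+04 Hz.
Step 3 — Series Q: Q = ω₀L/R = 1.273e+05·0.00482/16.5 = 37.19.
Step 4 — Bandwidth: Δω = ω₀/Q = 3423 rad/s; BW = Δω/(2π) = 544.8 Hz.

(a) f₀ = 2.026e+04 Hz  (b) Q = 37.19  (c) BW = 544.8 Hz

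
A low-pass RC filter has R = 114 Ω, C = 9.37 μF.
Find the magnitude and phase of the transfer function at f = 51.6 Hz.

Step 1 — Angular frequency: ω = 2π·51.6 = 324.2 rad/s.
Step 2 — Transfer function: H(jω) = 1/(1 + jωRC).
Step 3 — Denominator: 1 + jωRC = 1 + j·324.2·114·9.37e-06 = 1 + j0.3463.
Step 4 — H = 0.8929 - j0.3092.
Step 5 — Magnitude: |H| = 0.9449 (-0.5 dB); phase: φ = -19.1°.

|H| = 0.9449 (-0.5 dB), φ = -19.1°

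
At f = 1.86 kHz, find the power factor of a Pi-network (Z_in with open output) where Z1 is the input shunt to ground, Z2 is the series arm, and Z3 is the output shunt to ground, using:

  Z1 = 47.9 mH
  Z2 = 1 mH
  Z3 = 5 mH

Step 1 — Angular frequency: ω = 2π·f = 2π·1860 = 1.169e+04 rad/s.
Step 2 — Component impedances:
  Z1: Z = jωL = j·1.169e+04·0.0479 = 0 + j559.8 Ω
  Z2: Z = jωL = j·1.169e+04·0.001 = 0 + j11.69 Ω
  Z3: Z = jωL = j·1.169e+04·0.005 = 0 + j58.43 Ω
Step 3 — With open output, the series arm Z2 and the output shunt Z3 appear in series to ground: Z2 + Z3 = 0 + j70.12 Ω.
Step 4 — Parallel with input shunt Z1: Z_in = Z1 || (Z2 + Z3) = 0 + j62.31 Ω = 62.31∠90.0° Ω.
Step 5 — Power factor: PF = cos(φ) = Re(Z)/|Z| = -0/62.31 = -0.
Step 6 — Type: Im(Z) = 62.31 ⇒ lagging (phase φ = 90.0°).

PF = -0 (lagging, φ = 90.0°)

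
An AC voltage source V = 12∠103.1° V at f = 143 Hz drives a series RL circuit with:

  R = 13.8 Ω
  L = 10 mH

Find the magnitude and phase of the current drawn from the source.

Step 1 — Angular frequency: ω = 2π·f = 2π·143 = 898.5 rad/s.
Step 2 — Component impedances:
  R: Z = R = 13.8 Ω
  L: Z = jωL = j·898.5·0.01 = 0 + j8.985 Ω
Step 3 — Series combination: Z_total = R + L = 13.8 + j8.985 Ω = 16.47∠33.1° Ω.
Step 4 — Source phasor: V = 12∠103.1° V = -2.72 + j11.69 V.
Step 5 — Ohm's law: I = V / Z_total = (-2.72 + j11.69) / (13.8 + j8.985) = 0.2488 + j0.6849 A.
Step 6 — Convert to polar: |I| = 0.7287 A, ∠I = 70.0°.

I = 0.7287∠70.0° A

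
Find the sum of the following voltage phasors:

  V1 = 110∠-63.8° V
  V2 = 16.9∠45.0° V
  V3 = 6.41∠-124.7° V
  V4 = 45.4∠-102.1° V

Step 1 — Convert each phasor to rectangular form:
  V1 = 110·(cos(-63.8°) + j·sin(-63.8°)) = 48.57 - j98.7 V
  V2 = 16.9·(cos(45.0°) + j·sin(45.0°)) = 11.95 + j11.95 V
  V3 = 6.41·(cos(-124.7°) + j·sin(-124.7°)) = -3.649 - j5.27 V
  V4 = 45.4·(cos(-102.1°) + j·sin(-102.1°)) = -9.517 - j44.39 V
Step 2 — Sum components: V_total = 47.35 - j136.4 V.
Step 3 — Convert to polar: |V_total| = 144.4 V, ∠V_total = -70.9°.

V_total = 144.4∠-70.9° V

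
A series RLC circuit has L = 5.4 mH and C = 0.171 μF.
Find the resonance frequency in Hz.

Step 1 — Resonance condition Im(Z)=0 gives ω₀ = 1/√(LC).
Step 2 — ω₀ = 1/√(0.0054·1.71e-07) = 3.291e+04 rad/s.
Step 3 — f₀ = ω₀/(2π) = 5238 Hz.

f₀ = 5238 Hz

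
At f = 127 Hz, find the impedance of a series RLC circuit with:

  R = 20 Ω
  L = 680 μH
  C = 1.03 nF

Step 1 — Angular frequency: ω = 2π·f = 2π·127 = 798 rad/s.
Step 2 — Component impedances:
  R: Z = R = 20 Ω
  L: Z = jωL = j·798·0.00068 = 0 + j0.5426 Ω
  C: Z = 1/(jωC) = -j/(ω·C) = 0 - j1.217e+06 Ω
Step 3 — Series combination: Z_total = R + L + C = 20 - j1.217e+06 Ω = 1.217e+06∠-90.0° Ω.

Z = 20 - j1.217e+06 Ω = 1.217e+06∠-90.0° Ω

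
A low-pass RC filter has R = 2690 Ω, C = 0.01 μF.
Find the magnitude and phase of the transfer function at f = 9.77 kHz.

Step 1 — Angular frequency: ω = 2π·9770 = 6.139e+04 rad/s.
Step 2 — Transfer function: H(jω) = 1/(1 + jωRC).
Step 3 — Denominator: 1 + jωRC = 1 + j·6.139e+04·2690·1e-08 = 1 + j1.651.
Step 4 — H = 0.2683 - j0.4431.
Step 5 — Magnitude: |H| = 0.518 (-5.7 dB); phase: φ = -58.8°.

|H| = 0.518 (-5.7 dB), φ = -58.8°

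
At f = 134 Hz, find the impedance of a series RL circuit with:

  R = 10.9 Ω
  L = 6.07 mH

Step 1 — Angular frequency: ω = 2π·f = 2π·134 = 841.9 rad/s.
Step 2 — Component impedances:
  R: Z = R = 10.9 Ω
  L: Z = jωL = j·841.9·0.00607 = 0 + j5.111 Ω
Step 3 — Series combination: Z_total = R + L = 10.9 + j5.111 Ω = 12.04∠25.1° Ω.

Z = 10.9 + j5.111 Ω = 12.04∠25.1° Ω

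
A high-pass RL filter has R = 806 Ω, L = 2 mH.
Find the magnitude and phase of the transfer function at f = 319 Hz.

Step 1 — Angular frequency: ω = 2π·319 = 2004 rad/s.
Step 2 — Transfer function: H(jω) = jωL/(R + jωL).
Step 3 — Numerator jωL = j·4.009; denominator R + jωL = 806 + j4.009.
Step 4 — H = 2.474e-05 + j0.004973.
Step 5 — Magnitude: |H| = 0.004973 (-46.1 dB); phase: φ = 89.7°.

|H| = 0.004973 (-46.1 dB), φ = 89.7°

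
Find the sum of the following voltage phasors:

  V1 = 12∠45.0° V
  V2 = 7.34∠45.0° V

Step 1 — Convert each phasor to rectangular form:
  V1 = 12·(cos(45.0°) + j·sin(45.0°)) = 8.485 + j8.485 V
  V2 = 7.34·(cos(45.0°) + j·sin(45.0°)) = 5.19 + j5.19 V
Step 2 — Sum components: V_total = 13.68 + j13.68 V.
Step 3 — Convert to polar: |V_total| = 19.34 V, ∠V_total = 45.0°.

V_total = 19.34∠45.0° V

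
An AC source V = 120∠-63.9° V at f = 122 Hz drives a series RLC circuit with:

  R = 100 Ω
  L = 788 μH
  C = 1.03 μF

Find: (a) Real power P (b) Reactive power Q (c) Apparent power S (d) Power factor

Step 1 — Angular frequency: ω = 2π·f = 2π·122 = 766.5 rad/s.
Step 2 — Component impedances:
  R: Z = R = 100 Ω
  L: Z = jωL = j·766.5·0.000788 = 0 + j0.604 Ω
  C: Z = 1/(jωC) = -j/(ω·C) = 0 - j1267 Ω
Step 3 — Series combination: Z_total = R + L + C = 100 - j1266 Ω = 1270∠-85.5° Ω.
Step 4 — Source phasor: V = 120∠-63.9° V = 52.79 - j107.8 V.
Step 5 — Current: I = V / Z = 0.08787 + j0.03476 A = 0.0945∠21.6° A.
Step 6 — Complex power: S = V·I* = 0.893 - j11.3 VA.
Step 7 — Real power: P = Re(S) = 0.893 W.
Step 8 — Reactive power: Q = Im(S) = -11.3 VAR.
Step 9 — Apparent power: |S| = 11.34 VA.
Step 10 — Power factor: PF = P/|S| = 0.07875 (leading).

(a) P = 0.893 W  (b) Q = -11.3 VAR  (c) S = 11.34 VA  (d) PF = 0.07875 (leading)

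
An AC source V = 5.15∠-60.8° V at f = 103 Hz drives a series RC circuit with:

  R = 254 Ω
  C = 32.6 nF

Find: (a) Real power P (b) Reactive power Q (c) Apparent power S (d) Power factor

Step 1 — Angular frequency: ω = 2π·f = 2π·103 = 647.2 rad/s.
Step 2 — Component impedances:
  R: Z = R = 254 Ω
  C: Z = 1/(jωC) = -j/(ω·C) = 0 - j4.74e+04 Ω
Step 3 — Series combination: Z_total = R + C = 254 - j4.74e+04 Ω = 4.74e+04∠-89.7° Ω.
Step 4 — Source phasor: V = 5.15∠-60.8° V = 2.512 - j4.496 V.
Step 5 — Current: I = V / Z = 9.513e-05 + j5.25e-05 A = 0.0001087∠28.9° A.
Step 6 — Complex power: S = V·I* = 2.999e-06 - j0.0005595 VA.
Step 7 — Real power: P = Re(S) = 2.999e-06 W.
Step 8 — Reactive power: Q = Im(S) = -0.0005595 VAR.
Step 9 — Apparent power: |S| = 0.0005596 VA.
Step 10 — Power factor: PF = P/|S| = 0.005359 (leading).

(a) P = 2.999e-06 W  (b) Q = -0.0005595 VAR  (c) S = 0.0005596 VA  (d) PF = 0.005359 (leading)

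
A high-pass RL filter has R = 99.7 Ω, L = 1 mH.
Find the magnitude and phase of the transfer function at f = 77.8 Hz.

Step 1 — Angular frequency: ω = 2π·77.8 = 488.8 rad/s.
Step 2 — Transfer function: H(jω) = jωL/(R + jωL).
Step 3 — Numerator jωL = j·0.4888; denominator R + jωL = 99.7 + j0.4888.
Step 4 — H = 2.404e-05 + j0.004903.
Step 5 — Magnitude: |H| = 0.004903 (-46.2 dB); phase: φ = 89.7°.

|H| = 0.004903 (-46.2 dB), φ = 89.7°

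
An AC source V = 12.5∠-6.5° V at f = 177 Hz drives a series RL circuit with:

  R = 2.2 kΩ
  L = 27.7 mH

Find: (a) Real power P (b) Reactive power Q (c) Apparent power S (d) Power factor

Step 1 — Angular frequency: ω = 2π·f = 2π·177 = 1112 rad/s.
Step 2 — Component impedances:
  R: Z = R = 2200 Ω
  L: Z = jωL = j·1112·0.0277 = 0 + j30.81 Ω
Step 3 — Series combination: Z_total = R + L = 2200 + j30.81 Ω = 2200∠0.8° Ω.
Step 4 — Source phasor: V = 12.5∠-6.5° V = 12.42 - j1.415 V.
Step 5 — Current: I = V / Z = 0.005635 - j0.0007221 A = 0.005681∠-7.3° A.
Step 6 — Complex power: S = V·I* = 0.07101 + j0.0009943 VA.
Step 7 — Real power: P = Re(S) = 0.07101 W.
Step 8 — Reactive power: Q = Im(S) = 0.0009943 VAR.
Step 9 — Apparent power: |S| = 0.07102 VA.
Step 10 — Power factor: PF = P/|S| = 0.9999 (lagging).

(a) P = 0.07101 W  (b) Q = 0.0009943 VAR  (c) S = 0.07102 VA  (d) PF = 0.9999 (lagging)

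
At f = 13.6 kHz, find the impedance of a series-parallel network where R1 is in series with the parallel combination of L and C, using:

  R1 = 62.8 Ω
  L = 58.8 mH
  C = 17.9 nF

Step 1 — Angular frequency: ω = 2π·f = 2π·1.36e+04 = 8.545e+04 rad/s.
Step 2 — Component impedances:
  R1: Z = R = 62.8 Ω
  L: Z = jωL = j·8.545e+04·0.0588 = 0 + j5025 Ω
  C: Z = 1/(jωC) = -j/(ω·C) = 0 - j653.8 Ω
Step 3 — Parallel branch: L || C = 1/(1/L + 1/C) = 0 - j751.6 Ω.
Step 4 — Series with R1: Z_total = R1 + (L || C) = 62.8 - j751.6 Ω = 754.2∠-85.2° Ω.

Z = 62.8 - j751.6 Ω = 754.2∠-85.2° Ω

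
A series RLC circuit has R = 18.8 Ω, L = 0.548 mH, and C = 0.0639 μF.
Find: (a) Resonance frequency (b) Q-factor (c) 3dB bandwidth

Step 1 — Resonance: ω₀ = 1/√(LC) = 1/√(0.000548·6.39e-08) = 1.69e+05 rad/s.
Step 2 — f₀ = ω₀/(2π) = 2.69e+04 Hz.
Step 3 — Series Q: Q = ω₀L/R = 1.69e+05·0.000548/18.8 = 4.926.
Step 4 — Bandwidth: Δω = ω₀/Q = 3.431e+04 rad/s; BW = Δω/(2π) = 5460 Hz.

(a) f₀ = 2.69e+04 Hz  (b) Q = 4.926  (c) BW = 5460 Hz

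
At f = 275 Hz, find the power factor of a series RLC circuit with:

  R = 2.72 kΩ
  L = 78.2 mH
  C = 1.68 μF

Step 1 — Angular frequency: ω = 2π·f = 2π·275 = 1728 rad/s.
Step 2 — Component impedances:
  R: Z = R = 2720 Ω
  L: Z = jωL = j·1728·0.0782 = 0 + j135.1 Ω
  C: Z = 1/(jωC) = -j/(ω·C) = 0 - j344.5 Ω
Step 3 — Series combination: Z_total = R + L + C = 2720 - j209.4 Ω = 2728∠-4.4° Ω.
Step 4 — Power factor: PF = cos(φ) = Re(Z)/|Z| = 2720/2728 = 0.9971.
Step 5 — Type: Im(Z) = -209.4 ⇒ leading (phase φ = -4.4°).

PF = 0.9971 (leading, φ = -4.4°)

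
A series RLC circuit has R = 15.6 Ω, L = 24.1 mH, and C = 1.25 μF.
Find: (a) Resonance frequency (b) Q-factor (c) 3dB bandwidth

Step 1 — Resonance condition Im(Z)=0 gives ω₀ = 1/√(LC).
Step 2 — ω₀ = 1/√(0.0241·1.25e-06) = 5762 rad/s.
Step 3 — f₀ = ω₀/(2π) = 917 Hz.
Step 4 — Series Q: Q = ω₀L/R = 5762·0.0241/15.6 = 8.901.
Step 5 — 3dB bandwidth: Δω = ω₀/Q = 647.3 rad/s; BW = Δω/(2π) = 103 Hz.

(a) f₀ = 917 Hz  (b) Q = 8.901  (c) BW = 103 Hz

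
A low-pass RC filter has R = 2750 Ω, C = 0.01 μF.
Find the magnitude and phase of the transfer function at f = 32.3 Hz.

Step 1 — Angular frequency: ω = 2π·32.3 = 202.9 rad/s.
Step 2 — Transfer function: H(jω) = 1/(1 + jωRC).
Step 3 — Denominator: 1 + jωRC = 1 + j·202.9·2750·1e-08 = 1 + j0.005581.
Step 4 — H = 1 - j0.005581.
Step 5 — Magnitude: |H| = 1 (-0.0 dB); phase: φ = -0.3°.

|H| = 1 (-0.0 dB), φ = -0.3°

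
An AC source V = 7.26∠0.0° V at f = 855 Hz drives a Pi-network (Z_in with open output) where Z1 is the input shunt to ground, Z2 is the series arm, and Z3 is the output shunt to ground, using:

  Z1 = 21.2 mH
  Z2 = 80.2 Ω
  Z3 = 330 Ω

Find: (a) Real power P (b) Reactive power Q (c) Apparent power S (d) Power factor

Step 1 — Angular frequency: ω = 2π·f = 2π·855 = 5372 rad/s.
Step 2 — Component impedances:
  Z1: Z = jωL = j·5372·0.0212 = 0 + j113.9 Ω
  Z2: Z = R = 80.2 Ω
  Z3: Z = R = 330 Ω
Step 3 — With open output, the series arm Z2 and the output shunt Z3 appear in series to ground: Z2 + Z3 = 410.2 Ω.
Step 4 — Parallel with input shunt Z1: Z_in = Z1 || (Z2 + Z3) = 29.36 + j105.7 Ω = 109.7∠74.5° Ω.
Step 5 — Source phasor: V = 7.26∠0.0° V = 7.26 V.
Step 6 — Current: I = V / Z = 0.0177 - j0.06375 A = 0.06616∠-74.5° A.
Step 7 — Complex power: S = V·I* = 0.1285 + j0.4628 VA.
Step 8 — Real power: P = Re(S) = 0.1285 W.
Step 9 — Reactive power: Q = Im(S) = 0.4628 VAR.
Step 10 — Apparent power: |S| = 0.4803 VA.
Step 11 — Power factor: PF = P/|S| = 0.2675 (lagging).

(a) P = 0.1285 W  (b) Q = 0.4628 VAR  (c) S = 0.4803 VA  (d) PF = 0.2675 (lagging)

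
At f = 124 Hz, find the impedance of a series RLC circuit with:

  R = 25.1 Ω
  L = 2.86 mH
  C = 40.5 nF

Step 1 — Angular frequency: ω = 2π·f = 2π·124 = 779.1 rad/s.
Step 2 — Component impedances:
  R: Z = R = 25.1 Ω
  L: Z = jωL = j·779.1·0.00286 = 0 + j2.228 Ω
  C: Z = 1/(jωC) = -j/(ω·C) = 0 - j3.169e+04 Ω
Step 3 — Series combination: Z_total = R + L + C = 25.1 - j3.169e+04 Ω = 3.169e+04∠-90.0° Ω.

Z = 25.1 - j3.169e+04 Ω = 3.169e+04∠-90.0° Ω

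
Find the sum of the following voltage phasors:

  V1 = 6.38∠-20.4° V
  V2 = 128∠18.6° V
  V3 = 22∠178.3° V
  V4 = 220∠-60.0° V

Step 1 — Convert each phasor to rectangular form:
  V1 = 6.38·(cos(-20.4°) + j·sin(-20.4°)) = 5.98 - j2.224 V
  V2 = 128·(cos(18.6°) + j·sin(18.6°)) = 121.3 + j40.83 V
  V3 = 22·(cos(178.3°) + j·sin(178.3°)) = -21.99 + j0.6527 V
  V4 = 220·(cos(-60.0°) + j·sin(-60.0°)) = 110 - j190.5 V
Step 2 — Sum components: V_total = 215.3 - j151.3 V.
Step 3 — Convert to polar: |V_total| = 263.1 V, ∠V_total = -35.1°.

V_total = 263.1∠-35.1° V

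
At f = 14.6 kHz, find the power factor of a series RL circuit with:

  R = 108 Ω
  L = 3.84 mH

Step 1 — Angular frequency: ω = 2π·f = 2π·1.46e+04 = 9.173e+04 rad/s.
Step 2 — Component impedances:
  R: Z = R = 108 Ω
  L: Z = jωL = j·9.173e+04·0.00384 = 0 + j352.3 Ω
Step 3 — Series combination: Z_total = R + L = 108 + j352.3 Ω = 368.4∠73.0° Ω.
Step 4 — Power factor: PF = cos(φ) = Re(Z)/|Z| = 108/368.44 = 0.2931.
Step 5 — Type: Im(Z) = 352.3 ⇒ lagging (phase φ = 73.0°).

PF = 0.2931 (lagging, φ = 73.0°)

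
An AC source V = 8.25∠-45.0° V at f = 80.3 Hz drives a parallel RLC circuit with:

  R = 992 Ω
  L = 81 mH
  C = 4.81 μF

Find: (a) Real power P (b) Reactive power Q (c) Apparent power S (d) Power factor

Step 1 — Angular frequency: ω = 2π·f = 2π·80.3 = 504.5 rad/s.
Step 2 — Component impedances:
  R: Z = R = 992 Ω
  L: Z = jωL = j·504.5·0.081 = 0 + j40.87 Ω
  C: Z = 1/(jωC) = -j/(ω·C) = 0 - j412.1 Ω
Step 3 — Parallel combination: 1/Z_total = 1/R + 1/L + 1/C; Z_total = 2.07 + j45.27 Ω = 45.32∠87.4° Ω.
Step 4 — Source phasor: V = 8.25∠-45.0° V = 5.834 - j5.834 V.
Step 5 — Current: I = V / Z = -0.1227 - j0.1345 A = 0.182∠-132.4° A.
Step 6 — Complex power: S = V·I* = 0.06861 + j1.5 VA.
Step 7 — Real power: P = Re(S) = 0.06861 W.
Step 8 — Reactive power: Q = Im(S) = 1.5 VAR.
Step 9 — Apparent power: |S| = 1.502 VA.
Step 10 — Power factor: PF = P/|S| = 0.04569 (lagging).

(a) P = 0.06861 W  (b) Q = 1.5 VAR  (c) S = 1.502 VA  (d) PF = 0.04569 (lagging)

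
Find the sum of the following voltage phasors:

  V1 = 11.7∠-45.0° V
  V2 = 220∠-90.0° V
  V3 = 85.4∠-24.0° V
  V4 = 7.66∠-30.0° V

Step 1 — Convert each phasor to rectangular form:
  V1 = 11.7·(cos(-45.0°) + j·sin(-45.0°)) = 8.273 - j8.273 V
  V2 = 220·(cos(-90.0°) + j·sin(-90.0°)) = 0 - j220 V
  V3 = 85.4·(cos(-24.0°) + j·sin(-24.0°)) = 78.02 - j34.74 V
  V4 = 7.66·(cos(-30.0°) + j·sin(-30.0°)) = 6.634 - j3.83 V
Step 2 — Sum components: V_total = 92.92 - j266.8 V.
Step 3 — Convert to polar: |V_total| = 282.6 V, ∠V_total = -70.8°.

V_total = 282.6∠-70.8° V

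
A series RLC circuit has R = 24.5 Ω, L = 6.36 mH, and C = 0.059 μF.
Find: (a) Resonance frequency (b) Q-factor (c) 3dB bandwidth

Step 1 — Resonance: ω₀ = 1/√(LC) = 1/√(0.00636·5.9e-08) = 5.162e+04 rad/s.
Step 2 — f₀ = ω₀/(2π) = 8216 Hz.
Step 3 — Series Q: Q = ω₀L/R = 5.162e+04·0.00636/24.5 = 13.4.
Step 4 — Bandwidth: Δω = ω₀/Q = 3852 rad/s; BW = Δω/(2π) = 613.1 Hz.

(a) f₀ = 8216 Hz  (b) Q = 13.4  (c) BW = 613.1 Hz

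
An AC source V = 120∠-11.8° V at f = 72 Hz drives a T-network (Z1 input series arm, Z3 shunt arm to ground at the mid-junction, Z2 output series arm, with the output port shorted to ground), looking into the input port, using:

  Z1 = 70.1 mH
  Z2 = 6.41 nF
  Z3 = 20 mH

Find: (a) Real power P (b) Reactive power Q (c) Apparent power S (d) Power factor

Step 1 — Angular frequency: ω = 2π·f = 2π·72 = 452.4 rad/s.
Step 2 — Component impedances:
  Z1: Z = jωL = j·452.4·0.0701 = 0 + j31.71 Ω
  Z2: Z = 1/(jωC) = -j/(ω·C) = 0 - j3.448e+05 Ω
  Z3: Z = jωL = j·452.4·0.02 = 0 + j9.048 Ω
Step 3 — With the output port shorted to ground, the output series arm Z2 runs from the junction to ground; the shunt arm Z3 also runs from the junction to ground. They appear in parallel: Z3 || Z2 = 0 + j9.048 Ω.
Step 4 — Series with input arm Z1: Z_in = Z1 + (Z3 || Z2) = 0 + j40.76 Ω = 40.76∠90.0° Ω.
Step 5 — Source phasor: V = 120∠-11.8° V = 117.5 - j24.54 V.
Step 6 — Current: I = V / Z = -0.602 - j2.882 A = 2.944∠-101.8° A.
Step 7 — Complex power: S = V·I* = 0 + j353.3 VA.
Step 8 — Real power: P = Re(S) = 0 W.
Step 9 — Reactive power: Q = Im(S) = 353.3 VAR.
Step 10 — Apparent power: |S| = 353.3 VA.
Step 11 — Power factor: PF = P/|S| = 0 (lagging).

(a) P = 0 W  (b) Q = 353.3 VAR  (c) S = 353.3 VA  (d) PF = 0 (lagging)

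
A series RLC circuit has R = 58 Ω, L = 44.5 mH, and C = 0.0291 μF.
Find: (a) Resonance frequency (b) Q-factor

Step 1 — Resonance condition Im(Z)=0 gives ω₀ = 1/√(LC).
Step 2 — ω₀ = 1/√(0.0445·2.91e-08) = 2.779e+04 rad/s.
Step 3 — f₀ = ω₀/(2π) = 4423 Hz.
Step 4 — Series Q: Q = ω₀L/R = 2.779e+04·0.0445/58 = 21.32.

(a) f₀ = 4423 Hz  (b) Q = 21.32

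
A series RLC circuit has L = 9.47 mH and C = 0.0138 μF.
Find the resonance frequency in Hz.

Step 1 — Resonance condition Im(Z)=0 gives ω₀ = 1/√(LC).
Step 2 — ω₀ = 1/√(0.00947·1.38e-08) = 8.748e+04 rad/s.
Step 3 — f₀ = ω₀/(2π) = 1.392e+04 Hz.

f₀ = 1.392e+04 Hz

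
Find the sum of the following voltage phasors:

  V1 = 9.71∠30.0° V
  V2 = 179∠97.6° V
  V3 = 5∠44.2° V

Step 1 — Convert each phasor to rectangular form:
  V1 = 9.71·(cos(30.0°) + j·sin(30.0°)) = 8.409 + j4.855 V
  V2 = 179·(cos(97.6°) + j·sin(97.6°)) = -23.67 + j177.4 V
  V3 = 5·(cos(44.2°) + j·sin(44.2°)) = 3.585 + j3.486 V
Step 2 — Sum components: V_total = -11.68 + j185.8 V.
Step 3 — Convert to polar: |V_total| = 186.1 V, ∠V_total = 93.6°.

V_total = 186.1∠93.6° V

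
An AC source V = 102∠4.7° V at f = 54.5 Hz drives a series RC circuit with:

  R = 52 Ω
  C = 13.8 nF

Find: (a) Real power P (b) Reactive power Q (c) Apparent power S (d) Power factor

Step 1 — Angular frequency: ω = 2π·f = 2π·54.5 = 342.4 rad/s.
Step 2 — Component impedances:
  R: Z = R = 52 Ω
  C: Z = 1/(jωC) = -j/(ω·C) = 0 - j2.116e+05 Ω
Step 3 — Series combination: Z_total = R + C = 52 - j2.116e+05 Ω = 2.116e+05∠-90.0° Ω.
Step 4 — Source phasor: V = 102∠4.7° V = 101.7 + j8.358 V.
Step 5 — Current: I = V / Z = -3.938e-05 + j0.0004804 A = 0.000482∠94.7° A.
Step 6 — Complex power: S = V·I* = 1.208e-05 - j0.04916 VA.
Step 7 — Real power: P = Re(S) = 1.208e-05 W.
Step 8 — Reactive power: Q = Im(S) = -0.04916 VAR.
Step 9 — Apparent power: |S| = 0.04916 VA.
Step 10 — Power factor: PF = P/|S| = 0.0002457 (leading).

(a) P = 1.208e-05 W  (b) Q = -0.04916 VAR  (c) S = 0.04916 VA  (d) PF = 0.0002457 (leading)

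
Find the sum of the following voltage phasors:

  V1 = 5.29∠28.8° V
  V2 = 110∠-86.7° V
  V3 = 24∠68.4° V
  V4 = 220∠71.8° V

Step 1 — Convert each phasor to rectangular form:
  V1 = 5.29·(cos(28.8°) + j·sin(28.8°)) = 4.636 + j2.548 V
  V2 = 110·(cos(-86.7°) + j·sin(-86.7°)) = 6.332 - j109.8 V
  V3 = 24·(cos(68.4°) + j·sin(68.4°)) = 8.835 + j22.31 V
  V4 = 220·(cos(71.8°) + j·sin(71.8°)) = 68.71 + j209 V
Step 2 — Sum components: V_total = 88.52 + j124 V.
Step 3 — Convert to polar: |V_total| = 152.4 V, ∠V_total = 54.5°.

V_total = 152.4∠54.5° V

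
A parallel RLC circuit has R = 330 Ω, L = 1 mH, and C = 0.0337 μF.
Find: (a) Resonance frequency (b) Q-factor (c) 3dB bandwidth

Step 1 — Resonance: ω₀ = 1/√(LC) = 1/√(0.001·3.37e-08) = 1.723e+05 rad/s.
Step 2 — f₀ = ω₀/(2π) = 2.742e+04 Hz.
Step 3 — Parallel Q: Q = R/(ω₀L) = 330/(1.723e+05·0.001) = 1.916.
Step 4 — Bandwidth: Δω = ω₀/Q = 8.992e+04 rad/s; BW = Δω/(2π) = 1.431e+04 Hz.

(a) f₀ = 2.742e+04 Hz  (b) Q = 1.916  (c) BW = 1.431e+04 Hz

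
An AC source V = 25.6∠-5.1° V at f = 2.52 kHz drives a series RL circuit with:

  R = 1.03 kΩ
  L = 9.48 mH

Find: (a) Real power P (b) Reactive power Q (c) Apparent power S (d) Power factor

Step 1 — Angular frequency: ω = 2π·f = 2π·2520 = 1.583e+04 rad/s.
Step 2 — Component impedances:
  R: Z = R = 1030 Ω
  L: Z = jωL = j·1.583e+04·0.00948 = 0 + j150.1 Ω
Step 3 — Series combination: Z_total = R + L = 1030 + j150.1 Ω = 1041∠8.3° Ω.
Step 4 — Source phasor: V = 25.6∠-5.1° V = 25.5 - j2.276 V.
Step 5 — Current: I = V / Z = 0.02393 - j0.005696 A = 0.02459∠-13.4° A.
Step 6 — Complex power: S = V·I* = 0.623 + j0.0908 VA.
Step 7 — Real power: P = Re(S) = 0.623 W.
Step 8 — Reactive power: Q = Im(S) = 0.0908 VAR.
Step 9 — Apparent power: |S| = 0.6296 VA.
Step 10 — Power factor: PF = P/|S| = 0.9895 (lagging).

(a) P = 0.623 W  (b) Q = 0.0908 VAR  (c) S = 0.6296 VA  (d) PF = 0.9895 (lagging)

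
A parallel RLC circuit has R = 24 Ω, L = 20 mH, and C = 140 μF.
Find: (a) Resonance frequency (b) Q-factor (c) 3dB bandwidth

Step 1 — Resonance: ω₀ = 1/√(LC) = 1/√(0.02·0.00014) = 597.6 rad/s.
Step 2 — f₀ = ω₀/(2π) = 95.11 Hz.
Step 3 — Parallel Q: Q = R/(ω₀L) = 24/(597.6·0.02) = 2.008.
Step 4 — Bandwidth: Δω = ω₀/Q = 297.6 rad/s; BW = Δω/(2π) = 47.37 Hz.

(a) f₀ = 95.11 Hz  (b) Q = 2.008  (c) BW = 47.37 Hz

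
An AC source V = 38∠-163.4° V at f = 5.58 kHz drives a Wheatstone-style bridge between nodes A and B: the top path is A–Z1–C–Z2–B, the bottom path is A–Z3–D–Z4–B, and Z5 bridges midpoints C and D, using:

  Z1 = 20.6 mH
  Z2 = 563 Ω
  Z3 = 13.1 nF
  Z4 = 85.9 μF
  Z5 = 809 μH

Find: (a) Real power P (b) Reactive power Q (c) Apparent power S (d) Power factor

Step 1 — Angular frequency: ω = 2π·f = 2π·5580 = 3.506e+04 rad/s.
Step 2 — Component impedances:
  Z1: Z = jωL = j·3.506e+04·0.0206 = 0 + j722.2 Ω
  Z2: Z = R = 563 Ω
  Z3: Z = 1/(jωC) = -j/(ω·C) = 0 - j2177 Ω
  Z4: Z = 1/(jωC) = -j/(ω·C) = 0 - j0.332 Ω
  Z5: Z = jωL = j·3.506e+04·0.000809 = 0 + j28.36 Ω
Step 3 — Bridge requires nodal analysis (the Z5 bridge couples midpoints C and D, so the two paths cannot be reduced to a simple series/parallel combination). Setting node B to ground and injecting 1 A at node A, the 3-node admittance system at A, C, D solves to V_A = Z_AB = 3.269 + j1145 Ω = 1145∠89.8° Ω.
Step 4 — Source phasor: V = 38∠-163.4° V = -36.42 - j10.86 V.
Step 5 — Current: I = V / Z = -0.009572 + j0.03178 A = 0.03319∠106.8° A.
Step 6 — Complex power: S = V·I* = 0.0036 + j1.261 VA.
Step 7 — Real power: P = Re(S) = 0.0036 W.
Step 8 — Reactive power: Q = Im(S) = 1.261 VAR.
Step 9 — Apparent power: |S| = 1.261 VA.
Step 10 — Power factor: PF = P/|S| = 0.002855 (lagging).

(a) P = 0.0036 W  (b) Q = 1.261 VAR  (c) S = 1.261 VA  (d) PF = 0.002855 (lagging)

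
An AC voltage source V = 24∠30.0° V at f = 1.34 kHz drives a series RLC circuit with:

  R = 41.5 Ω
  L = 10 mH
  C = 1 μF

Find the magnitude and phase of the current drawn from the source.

Step 1 — Angular frequency: ω = 2π·f = 2π·1340 = 8419 rad/s.
Step 2 — Component impedances:
  R: Z = R = 41.5 Ω
  L: Z = jωL = j·8419·0.01 = 0 + j84.19 Ω
  C: Z = 1/(jωC) = -j/(ω·C) = 0 - j118.8 Ω
Step 3 — Series combination: Z_total = R + L + C = 41.5 - j34.58 Ω = 54.02∠-39.8° Ω.
Step 4 — Source phasor: V = 24∠30.0° V = 20.78 + j12 V.
Step 5 — Ohm's law: I = V / Z_total = (20.78 + j12) / (41.5 - j34.58) = 0.1534 + j0.417 A.
Step 6 — Convert to polar: |I| = 0.4443 A, ∠I = 69.8°.

I = 0.4443∠69.8° A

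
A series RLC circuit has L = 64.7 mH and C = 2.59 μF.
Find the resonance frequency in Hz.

Step 1 — Resonance condition Im(Z)=0 gives ω₀ = 1/√(LC).
Step 2 — ω₀ = 1/√(0.0647·2.59e-06) = 2443 rad/s.
Step 3 — f₀ = ω₀/(2π) = 388.8 Hz.

f₀ = 388.8 Hz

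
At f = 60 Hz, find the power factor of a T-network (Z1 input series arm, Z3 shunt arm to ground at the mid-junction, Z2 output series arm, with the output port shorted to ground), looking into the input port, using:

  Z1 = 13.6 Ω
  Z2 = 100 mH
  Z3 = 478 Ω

Step 1 — Angular frequency: ω = 2π·f = 2π·60 = 377 rad/s.
Step 2 — Component impedances:
  Z1: Z = R = 13.6 Ω
  Z2: Z = jωL = j·377·0.1 = 0 + j37.7 Ω
  Z3: Z = R = 478 Ω
Step 3 — With the output port shorted to ground, the output series arm Z2 runs from the junction to ground; the shunt arm Z3 also runs from the junction to ground. They appear in parallel: Z3 || Z2 = 2.955 + j37.47 Ω.
Step 4 — Series with input arm Z1: Z_in = Z1 + (Z3 || Z2) = 16.55 + j37.47 Ω = 40.96∠66.2° Ω.
Step 5 — Power factor: PF = cos(φ) = Re(Z)/|Z| = 16.555/40.961 = 0.4042.
Step 6 — Type: Im(Z) = 37.47 ⇒ lagging (phase φ = 66.2°).

PF = 0.4042 (lagging, φ = 66.2°)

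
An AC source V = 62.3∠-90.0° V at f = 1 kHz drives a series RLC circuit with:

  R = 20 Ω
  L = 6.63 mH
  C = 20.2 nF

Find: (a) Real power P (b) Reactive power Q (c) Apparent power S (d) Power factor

Step 1 — Angular frequency: ω = 2π·f = 2π·1000 = 6283 rad/s.
Step 2 — Component impedances:
  R: Z = R = 20 Ω
  L: Z = jωL = j·6283·0.00663 = 0 + j41.66 Ω
  C: Z = 1/(jωC) = -j/(ω·C) = 0 - j7879 Ω
Step 3 — Series combination: Z_total = R + L + C = 20 - j7837 Ω = 7837∠-89.9° Ω.
Step 4 — Source phasor: V = 62.3∠-90.0° V = 0 - j62.3 V.
Step 5 — Current: I = V / Z = 0.007949 - j2.029e-05 A = 0.007949∠-0.1° A.
Step 6 — Complex power: S = V·I* = 0.001264 - j0.4952 VA.
Step 7 — Real power: P = Re(S) = 0.001264 W.
Step 8 — Reactive power: Q = Im(S) = -0.4952 VAR.
Step 9 — Apparent power: |S| = 0.4952 VA.
Step 10 — Power factor: PF = P/|S| = 0.002552 (leading).

(a) P = 0.001264 W  (b) Q = -0.4952 VAR  (c) S = 0.4952 VA  (d) PF = 0.002552 (leading)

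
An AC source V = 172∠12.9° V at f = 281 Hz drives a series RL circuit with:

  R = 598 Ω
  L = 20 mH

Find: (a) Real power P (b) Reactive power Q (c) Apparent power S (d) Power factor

Step 1 — Angular frequency: ω = 2π·f = 2π·281 = 1766 rad/s.
Step 2 — Component impedances:
  R: Z = R = 598 Ω
  L: Z = jωL = j·1766·0.02 = 0 + j35.31 Ω
Step 3 — Series combination: Z_total = R + L = 598 + j35.31 Ω = 599∠3.4° Ω.
Step 4 — Source phasor: V = 172∠12.9° V = 167.7 + j38.4 V.
Step 5 — Current: I = V / Z = 0.2832 + j0.04749 A = 0.2871∠9.5° A.
Step 6 — Complex power: S = V·I* = 49.3 + j2.911 VA.
Step 7 — Real power: P = Re(S) = 49.3 W.
Step 8 — Reactive power: Q = Im(S) = 2.911 VAR.
Step 9 — Apparent power: |S| = 49.39 VA.
Step 10 — Power factor: PF = P/|S| = 0.9983 (lagging).

(a) P = 49.3 W  (b) Q = 2.911 VAR  (c) S = 49.39 VA  (d) PF = 0.9983 (lagging)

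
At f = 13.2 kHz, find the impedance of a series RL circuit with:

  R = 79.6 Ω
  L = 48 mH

Step 1 — Angular frequency: ω = 2π·f = 2π·1.32e+04 = 8.294e+04 rad/s.
Step 2 — Component impedances:
  R: Z = R = 79.6 Ω
  L: Z = jωL = j·8.294e+04·0.048 = 0 + j3981 Ω
Step 3 — Series combination: Z_total = R + L = 79.6 + j3981 Ω = 3982∠88.9° Ω.

Z = 79.6 + j3981 Ω = 3982∠88.9° Ω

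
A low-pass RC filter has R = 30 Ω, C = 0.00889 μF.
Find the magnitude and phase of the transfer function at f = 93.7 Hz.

Step 1 — Angular frequency: ω = 2π·93.7 = 588.7 rad/s.
Step 2 — Transfer function: H(jω) = 1/(1 + jωRC).
Step 3 — Denominator: 1 + jωRC = 1 + j·588.7·30·8.89e-09 = 1 + j0.000157.
Step 4 — H = 1 - j0.000157.
Step 5 — Magnitude: |H| = 1 (-0.0 dB); phase: φ = -0.0°.

|H| = 1 (-0.0 dB), φ = -0.0°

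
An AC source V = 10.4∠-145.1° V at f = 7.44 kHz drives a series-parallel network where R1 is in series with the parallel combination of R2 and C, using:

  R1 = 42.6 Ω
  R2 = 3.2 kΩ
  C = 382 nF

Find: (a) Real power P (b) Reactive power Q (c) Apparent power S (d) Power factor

Step 1 — Angular frequency: ω = 2π·f = 2π·7440 = 4.675e+04 rad/s.
Step 2 — Component impedances:
  R1: Z = R = 42.6 Ω
  R2: Z = R = 3200 Ω
  C: Z = 1/(jωC) = -j/(ω·C) = 0 - j56 Ω
Step 3 — Parallel branch: R2 || C = 1/(1/R2 + 1/C) = 0.9797 - j55.98 Ω.
Step 4 — Series with R1: Z_total = R1 + (R2 || C) = 43.58 - j55.98 Ω = 70.95∠-52.1° Ω.
Step 5 — Source phasor: V = 10.4∠-145.1° V = -8.53 - j5.95 V.
Step 6 — Current: I = V / Z = -0.00767 - j0.1464 A = 0.1466∠-93.0° A.
Step 7 — Complex power: S = V·I* = 0.9365 - j1.203 VA.
Step 8 — Real power: P = Re(S) = 0.9365 W.
Step 9 — Reactive power: Q = Im(S) = -1.203 VAR.
Step 10 — Apparent power: |S| = 1.525 VA.
Step 11 — Power factor: PF = P/|S| = 0.6143 (leading).

(a) P = 0.9365 W  (b) Q = -1.203 VAR  (c) S = 1.525 VA  (d) PF = 0.6143 (leading)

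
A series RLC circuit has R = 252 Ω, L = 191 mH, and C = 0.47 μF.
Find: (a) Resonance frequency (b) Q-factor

Step 1 — Resonance condition Im(Z)=0 gives ω₀ = 1/√(LC).
Step 2 — ω₀ = 1/√(0.191·4.7e-07) = 3338 rad/s.
Step 3 — f₀ = ω₀/(2π) = 531.2 Hz.
Step 4 — Series Q: Q = ω₀L/R = 3338·0.191/252 = 2.53.

(a) f₀ = 531.2 Hz  (b) Q = 2.53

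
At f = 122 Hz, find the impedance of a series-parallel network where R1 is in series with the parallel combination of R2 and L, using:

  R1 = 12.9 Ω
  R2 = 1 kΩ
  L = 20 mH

Step 1 — Angular frequency: ω = 2π·f = 2π·122 = 766.5 rad/s.
Step 2 — Component impedances:
  R1: Z = R = 12.9 Ω
  R2: Z = R = 1000 Ω
  L: Z = jωL = j·766.5·0.02 = 0 + j15.33 Ω
Step 3 — Parallel branch: R2 || L = 1/(1/R2 + 1/L) = 0.235 + j15.33 Ω.
Step 4 — Series with R1: Z_total = R1 + (R2 || L) = 13.13 + j15.33 Ω = 20.19∠49.4° Ω.

Z = 13.13 + j15.33 Ω = 20.19∠49.4° Ω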